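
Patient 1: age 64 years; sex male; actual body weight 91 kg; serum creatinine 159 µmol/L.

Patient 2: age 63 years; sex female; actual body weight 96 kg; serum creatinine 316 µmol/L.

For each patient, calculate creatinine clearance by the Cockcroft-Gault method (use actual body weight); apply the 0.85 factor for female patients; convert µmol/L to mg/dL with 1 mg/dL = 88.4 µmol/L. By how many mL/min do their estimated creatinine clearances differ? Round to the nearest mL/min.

Patient 1: SCr = 159 / 88.4 = 1.799 mg/dL
Patient 1: CrCl = (140 − 64) × 91 / (72 × 1.799) = 6916.0 / 129.53 ≈ 53.4 mL/min
Patient 2: SCr = 316 / 88.4 = 3.575 mg/dL
Patient 2: CrCl = (140 − 63) × 96 / (72 × 3.575) × 0.85 = 7392.0 / 257.40 × 0.85 ≈ 24.4 mL/min
|53.4 − 24.4| = 29.0 mL/min

29 mL/min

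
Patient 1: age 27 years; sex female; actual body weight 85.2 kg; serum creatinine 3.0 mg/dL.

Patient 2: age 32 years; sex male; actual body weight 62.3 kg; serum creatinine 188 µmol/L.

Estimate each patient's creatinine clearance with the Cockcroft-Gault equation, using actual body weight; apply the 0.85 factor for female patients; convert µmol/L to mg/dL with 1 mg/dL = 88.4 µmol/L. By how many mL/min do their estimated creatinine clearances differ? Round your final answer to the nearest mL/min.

6 mL/min

Patient 1: CrCl = (140 − 27) × 85.2 / (72 × 3) × 0.85 = 9627.6 / 216.00 × 0.85 ≈ 37.9 mL/min
Patient 2: SCr = 188 / 88.4 = 2.127 mg/dL
Patient 2: CrCl = (140 − 32) × 62.3 / (72 × 2.127) = 6728.4 / 153.14 ≈ 43.9 mL/min
|37.9 − 43.9| = 6.0 mL/min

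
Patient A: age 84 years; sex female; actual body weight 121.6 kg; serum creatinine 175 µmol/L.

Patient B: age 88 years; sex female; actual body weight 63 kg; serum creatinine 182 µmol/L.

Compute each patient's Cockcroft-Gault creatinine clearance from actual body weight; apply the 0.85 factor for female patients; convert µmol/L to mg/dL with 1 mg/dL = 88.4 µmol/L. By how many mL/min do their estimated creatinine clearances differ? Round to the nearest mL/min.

22 mL/min

Patient A: SCr = 175 / 88.4 = 1.98 mg/dL
Patient A: CrCl = (140 − 84) × 121.6 / (72 × 1.98) × 0.85 = 6809.6 / 142.56 × 0.85 ≈ 40.6 mL/min
Patient B: SCr = 182 / 88.4 = 2.059 mg/dL
Patient B: CrCl = (140 − 88) × 63 / (72 × 2.059) × 0.85 = 3276.0 / 148.25 × 0.85 ≈ 18.8 mL/min
|40.6 − 18.8| = 21.8 mL/min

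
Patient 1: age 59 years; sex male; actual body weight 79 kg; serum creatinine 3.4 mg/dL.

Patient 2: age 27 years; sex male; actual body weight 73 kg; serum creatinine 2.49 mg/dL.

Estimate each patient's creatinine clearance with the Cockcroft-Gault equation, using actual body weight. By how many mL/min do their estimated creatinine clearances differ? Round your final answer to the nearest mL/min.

Patient 1: CrCl = (140 − 59) × 79 / (72 × 3.4) = 6399.0 / 244.80 ≈ 26.1 mL/min
Patient 2: CrCl = (140 − 27) × 73 / (72 × 2.49) = 8249.0 / 179.28 ≈ 46.0 mL/min
|26.1 − 46.0| = 19.9 mL/min

20 mL/min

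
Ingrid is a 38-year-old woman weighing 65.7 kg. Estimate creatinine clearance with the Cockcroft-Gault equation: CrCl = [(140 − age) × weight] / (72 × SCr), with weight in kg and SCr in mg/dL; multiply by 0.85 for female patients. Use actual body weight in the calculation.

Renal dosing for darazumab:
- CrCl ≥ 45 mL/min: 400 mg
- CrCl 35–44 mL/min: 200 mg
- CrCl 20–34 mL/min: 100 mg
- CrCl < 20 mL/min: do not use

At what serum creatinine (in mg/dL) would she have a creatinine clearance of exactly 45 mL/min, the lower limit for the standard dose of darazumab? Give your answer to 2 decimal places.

Standard dose requires CrCl ≥ 45 mL/min.
Set (140 − 38) × 65.7 × 0.85 / (72 × SCr) = 45
SCr = (140 − 38) × 65.7 × 0.85 / (72 × 45) = 1.758 mg/dL

1.76 mg/dL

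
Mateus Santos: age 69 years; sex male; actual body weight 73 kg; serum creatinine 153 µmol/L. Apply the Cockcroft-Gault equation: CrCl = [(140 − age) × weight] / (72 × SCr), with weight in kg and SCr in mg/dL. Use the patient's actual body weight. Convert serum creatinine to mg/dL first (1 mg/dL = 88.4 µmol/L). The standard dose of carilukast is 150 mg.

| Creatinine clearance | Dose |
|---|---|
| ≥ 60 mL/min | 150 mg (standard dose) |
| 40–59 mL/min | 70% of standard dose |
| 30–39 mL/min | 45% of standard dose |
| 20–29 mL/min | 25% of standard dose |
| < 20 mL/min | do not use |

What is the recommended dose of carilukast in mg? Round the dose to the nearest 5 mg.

SCr = 153 / 88.4 = 1.731 mg/dL
CrCl = (140 − 69) × 73 / (72 × 1.731) = 5183.0 / 124.63 ≈ 41.6 mL/min
CrCl ≈ 42 mL/min → bracket 40–59 mL/min.
70% of 150 mg = 105 mg

105 mg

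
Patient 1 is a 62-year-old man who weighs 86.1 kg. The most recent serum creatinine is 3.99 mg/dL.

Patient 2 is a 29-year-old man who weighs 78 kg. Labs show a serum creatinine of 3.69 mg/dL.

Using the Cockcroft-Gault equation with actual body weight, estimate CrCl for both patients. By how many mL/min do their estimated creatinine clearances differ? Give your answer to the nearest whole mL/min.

Patient 1: CrCl = (140 − 62) × 86.1 / (72 × 3.99) = 6715.8 / 287.28 ≈ 23.4 mL/min
Patient 2: CrCl = (140 − 29) × 78 / (72 × 3.69) = 8658.0 / 265.68 ≈ 32.6 mL/min
|23.4 − 32.6| = 9.2 mL/min

9 mL/min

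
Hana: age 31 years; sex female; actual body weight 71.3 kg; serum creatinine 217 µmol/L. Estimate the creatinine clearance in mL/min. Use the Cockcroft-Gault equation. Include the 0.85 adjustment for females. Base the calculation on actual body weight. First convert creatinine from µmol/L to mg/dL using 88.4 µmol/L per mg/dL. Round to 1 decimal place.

37.4 mL/min

SCr = 217 / 88.4 = 2.455 mg/dL
CrCl = (140 − 31) × 71.3 / (72 × 2.455) × 0.85 = 7771.7 / 176.76 × 0.85 ≈ 37.4 mL/min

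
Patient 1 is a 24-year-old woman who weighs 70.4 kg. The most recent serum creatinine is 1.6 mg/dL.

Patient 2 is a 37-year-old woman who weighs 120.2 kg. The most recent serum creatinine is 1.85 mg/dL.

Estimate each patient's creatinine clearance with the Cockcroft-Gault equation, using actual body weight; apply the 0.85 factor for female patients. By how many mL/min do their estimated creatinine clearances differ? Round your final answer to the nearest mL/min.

19 mL/min

Patient 1: CrCl = (140 − 24) × 70.4 / (72 × 1.6) × 0.85 = 8166.4 / 115.20 × 0.85 ≈ 60.3 mL/min
Patient 2: CrCl = (140 − 37) × 120.2 / (72 × 1.85) × 0.85 = 12380.6 / 133.20 × 0.85 ≈ 79.0 mL/min
|60.3 − 79.0| = 18.7 mL/min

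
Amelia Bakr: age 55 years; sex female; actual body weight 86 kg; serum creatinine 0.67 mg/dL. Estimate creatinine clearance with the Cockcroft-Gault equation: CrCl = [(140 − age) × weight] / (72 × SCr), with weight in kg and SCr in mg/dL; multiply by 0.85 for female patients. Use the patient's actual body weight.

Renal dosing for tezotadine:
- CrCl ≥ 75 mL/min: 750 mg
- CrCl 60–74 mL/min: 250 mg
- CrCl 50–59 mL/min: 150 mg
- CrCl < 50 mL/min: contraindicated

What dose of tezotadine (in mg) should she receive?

750 mg

CrCl = (140 − 55) × 86 / (72 × 0.67) × 0.85 = 7310.0 / 48.24 × 0.85 ≈ 128.8 mL/min
CrCl ≈ 129 mL/min → bracket ≥ 75 mL/min.
Dose for this bracket: 750 mg.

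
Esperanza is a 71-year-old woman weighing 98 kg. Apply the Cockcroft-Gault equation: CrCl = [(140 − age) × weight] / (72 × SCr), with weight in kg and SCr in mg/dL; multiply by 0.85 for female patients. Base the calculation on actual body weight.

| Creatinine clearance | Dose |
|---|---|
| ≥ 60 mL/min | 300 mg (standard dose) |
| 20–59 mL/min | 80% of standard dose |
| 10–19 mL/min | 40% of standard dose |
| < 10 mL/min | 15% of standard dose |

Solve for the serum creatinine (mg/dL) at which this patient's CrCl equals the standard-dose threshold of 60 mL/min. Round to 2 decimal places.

1.33 mg/dL

Standard dose requires CrCl ≥ 60 mL/min.
Set (140 − 71) × 98 × 0.85 / (72 × SCr) = 60
SCr = (140 − 71) × 98 × 0.85 / (72 × 60) = 1.330 mg/dL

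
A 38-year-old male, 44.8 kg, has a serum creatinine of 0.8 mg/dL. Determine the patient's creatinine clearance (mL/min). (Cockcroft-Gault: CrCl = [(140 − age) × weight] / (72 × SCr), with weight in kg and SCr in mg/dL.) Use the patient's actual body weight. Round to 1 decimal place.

CrCl = (140 − 38) × 44.8 / (72 × 0.8) = 4569.6 / 57.60 ≈ 79.3 mL/min

79.3 mL/min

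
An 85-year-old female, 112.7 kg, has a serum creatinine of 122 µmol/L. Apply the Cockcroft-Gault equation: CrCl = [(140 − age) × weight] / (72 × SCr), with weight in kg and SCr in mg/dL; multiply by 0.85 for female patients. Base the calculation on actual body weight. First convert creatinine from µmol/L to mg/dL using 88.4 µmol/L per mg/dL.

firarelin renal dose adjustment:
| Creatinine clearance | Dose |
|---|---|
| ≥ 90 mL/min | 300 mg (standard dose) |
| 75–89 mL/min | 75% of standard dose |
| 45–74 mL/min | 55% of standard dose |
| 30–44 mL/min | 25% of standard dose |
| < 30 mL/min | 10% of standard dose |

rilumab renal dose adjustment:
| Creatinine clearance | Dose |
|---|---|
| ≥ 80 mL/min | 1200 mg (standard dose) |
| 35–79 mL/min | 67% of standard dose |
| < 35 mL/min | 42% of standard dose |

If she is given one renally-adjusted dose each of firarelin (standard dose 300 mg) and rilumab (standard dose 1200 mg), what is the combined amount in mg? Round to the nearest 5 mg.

SCr = 122 / 88.4 = 1.38 mg/dL
CrCl = (140 − 85) × 112.7 / (72 × 1.38) × 0.85 = 6198.5 / 99.36 × 0.85 ≈ 53.0 mL/min
CrCl ≈ 53 mL/min.
firarelin: 45–74 mL/min → 55% of 300 mg = 165 mg.
rilumab: 35–79 mL/min → 67% of 1200 mg = 804 mg.
Total = 165 + 804 = 969 mg.

970 mg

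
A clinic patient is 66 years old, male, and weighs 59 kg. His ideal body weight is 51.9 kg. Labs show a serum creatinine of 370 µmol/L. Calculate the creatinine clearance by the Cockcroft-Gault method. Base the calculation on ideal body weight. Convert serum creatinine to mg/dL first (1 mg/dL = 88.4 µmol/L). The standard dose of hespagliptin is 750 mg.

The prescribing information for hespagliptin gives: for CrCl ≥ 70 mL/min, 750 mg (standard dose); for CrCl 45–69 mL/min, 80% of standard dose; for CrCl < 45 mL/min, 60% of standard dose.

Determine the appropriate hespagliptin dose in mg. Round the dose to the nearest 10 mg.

450 mg

SCr = 370 / 88.4 = 4.186 mg/dL
CrCl = (140 − 66) × 51.9 / (72 × 4.186) = 3840.6 / 301.39 ≈ 12.7 mL/min
CrCl ≈ 13 mL/min → bracket < 45 mL/min.
60% of 750 mg = 450 mg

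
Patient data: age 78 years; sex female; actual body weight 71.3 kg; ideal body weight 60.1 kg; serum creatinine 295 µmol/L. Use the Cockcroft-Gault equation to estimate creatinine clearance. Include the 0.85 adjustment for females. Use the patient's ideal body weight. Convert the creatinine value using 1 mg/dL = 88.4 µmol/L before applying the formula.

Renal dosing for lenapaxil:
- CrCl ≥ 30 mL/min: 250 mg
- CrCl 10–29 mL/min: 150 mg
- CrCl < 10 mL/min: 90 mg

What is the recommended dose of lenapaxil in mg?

150 mg

SCr = 295 / 88.4 = 3.337 mg/dL
CrCl = (140 − 78) × 60.1 / (72 × 3.337) × 0.85 = 3726.2 / 240.26 × 0.85 ≈ 13.2 mL/min
CrCl ≈ 13 mL/min → bracket 10–29 mL/min.
Dose for this bracket: 150 mg.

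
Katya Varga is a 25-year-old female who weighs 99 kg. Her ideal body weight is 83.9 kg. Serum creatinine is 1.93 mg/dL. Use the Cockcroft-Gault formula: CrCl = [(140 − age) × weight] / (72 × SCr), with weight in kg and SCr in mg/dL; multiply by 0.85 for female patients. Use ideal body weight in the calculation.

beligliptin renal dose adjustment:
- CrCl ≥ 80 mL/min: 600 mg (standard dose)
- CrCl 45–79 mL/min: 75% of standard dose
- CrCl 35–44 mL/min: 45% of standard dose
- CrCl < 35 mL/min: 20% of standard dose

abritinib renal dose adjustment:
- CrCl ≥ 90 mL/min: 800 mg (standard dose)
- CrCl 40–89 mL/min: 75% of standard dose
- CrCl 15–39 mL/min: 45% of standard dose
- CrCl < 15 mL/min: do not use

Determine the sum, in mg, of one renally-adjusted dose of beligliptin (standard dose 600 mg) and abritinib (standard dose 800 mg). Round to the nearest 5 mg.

1050 mg

CrCl = (140 − 25) × 83.9 / (72 × 1.93) × 0.85 = 9648.5 / 138.96 × 0.85 ≈ 59.0 mL/min
CrCl ≈ 59 mL/min.
beligliptin: 45–79 mL/min → 75% of 600 mg = 450 mg.
abritinib: 40–89 mL/min → 75% of 800 mg = 600 mg.
Total = 450 + 600 = 1050 mg.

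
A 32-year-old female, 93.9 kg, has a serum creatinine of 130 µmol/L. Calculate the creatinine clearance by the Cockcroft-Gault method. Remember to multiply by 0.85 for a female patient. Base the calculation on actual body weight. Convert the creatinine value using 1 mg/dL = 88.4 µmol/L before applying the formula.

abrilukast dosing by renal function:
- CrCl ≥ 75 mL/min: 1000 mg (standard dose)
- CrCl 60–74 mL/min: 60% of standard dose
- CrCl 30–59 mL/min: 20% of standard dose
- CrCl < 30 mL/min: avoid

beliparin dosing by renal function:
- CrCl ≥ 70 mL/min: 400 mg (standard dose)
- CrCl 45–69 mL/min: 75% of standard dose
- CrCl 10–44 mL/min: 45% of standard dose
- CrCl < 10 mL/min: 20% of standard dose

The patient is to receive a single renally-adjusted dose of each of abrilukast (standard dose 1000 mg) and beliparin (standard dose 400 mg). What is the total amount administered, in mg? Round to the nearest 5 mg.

SCr = 130 / 88.4 = 1.471 mg/dL
CrCl = (140 − 32) × 93.9 / (72 × 1.471) × 0.85 = 10141.2 / 105.91 × 0.85 ≈ 81.4 mL/min
CrCl ≈ 81 mL/min.
abrilukast: ≥ 75 mL/min → 100% of 1000 mg = 1000 mg.
beliparin: ≥ 70 mL/min → 100% of 400 mg = 400 mg.
Total = 1000 + 400 = 1400 mg.

1400 mg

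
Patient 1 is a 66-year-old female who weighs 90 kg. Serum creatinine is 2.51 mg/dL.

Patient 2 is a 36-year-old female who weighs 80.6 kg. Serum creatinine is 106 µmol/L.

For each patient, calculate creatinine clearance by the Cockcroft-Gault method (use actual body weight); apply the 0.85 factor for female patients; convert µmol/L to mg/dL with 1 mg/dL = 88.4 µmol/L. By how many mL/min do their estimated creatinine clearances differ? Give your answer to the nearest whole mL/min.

51 mL/min

Patient 1: CrCl = (140 − 66) × 90 / (72 × 2.51) × 0.85 = 6660.0 / 180.72 × 0.85 ≈ 31.3 mL/min
Patient 2: SCr = 106 / 88.4 = 1.199 mg/dL
Patient 2: CrCl = (140 − 36) × 80.6 / (72 × 1.199) × 0.85 = 8382.4 / 86.33 × 0.85 ≈ 82.5 mL/min
|31.3 − 82.5| = 51.2 mL/min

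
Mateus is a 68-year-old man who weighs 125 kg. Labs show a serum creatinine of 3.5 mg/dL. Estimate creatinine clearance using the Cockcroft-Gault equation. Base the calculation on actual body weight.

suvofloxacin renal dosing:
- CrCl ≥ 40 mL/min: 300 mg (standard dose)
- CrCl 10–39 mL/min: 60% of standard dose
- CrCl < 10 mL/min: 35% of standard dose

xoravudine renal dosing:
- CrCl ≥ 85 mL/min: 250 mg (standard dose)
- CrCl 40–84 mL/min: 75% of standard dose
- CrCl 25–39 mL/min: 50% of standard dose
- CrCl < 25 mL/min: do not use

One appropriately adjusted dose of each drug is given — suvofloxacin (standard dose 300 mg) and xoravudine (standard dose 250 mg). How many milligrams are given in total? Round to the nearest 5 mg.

CrCl = (140 − 68) × 125 / (72 × 3.5) = 9000.0 / 252.00 ≈ 35.7 mL/min
CrCl ≈ 36 mL/min.
suvofloxacin: 10–39 mL/min → 60% of 300 mg = 180 mg.
xoravudine: 25–39 mL/min → 50% of 250 mg = 125 mg.
Total = 180 + 125 = 305 mg.

305 mg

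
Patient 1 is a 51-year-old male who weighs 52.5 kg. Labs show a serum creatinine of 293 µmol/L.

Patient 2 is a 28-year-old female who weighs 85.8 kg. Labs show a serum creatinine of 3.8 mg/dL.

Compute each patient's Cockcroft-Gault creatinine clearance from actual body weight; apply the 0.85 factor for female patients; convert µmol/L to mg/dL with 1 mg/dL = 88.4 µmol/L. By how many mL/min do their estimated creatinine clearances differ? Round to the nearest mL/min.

Patient 1: SCr = 293 / 88.4 = 3.314 mg/dL
Patient 1: CrCl = (140 − 51) × 52.5 / (72 × 3.314) = 4672.5 / 238.61 ≈ 19.6 mL/min
Patient 2: CrCl = (140 − 28) × 85.8 / (72 × 3.8) × 0.85 = 9609.6 / 273.60 × 0.85 ≈ 29.9 mL/min
|19.6 − 29.9| = 10.3 mL/min

10 mL/min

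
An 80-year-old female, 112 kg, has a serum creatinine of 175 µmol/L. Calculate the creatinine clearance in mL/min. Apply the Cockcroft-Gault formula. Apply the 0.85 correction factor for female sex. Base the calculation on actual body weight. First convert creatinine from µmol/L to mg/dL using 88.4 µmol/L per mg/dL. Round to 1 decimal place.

SCr = 175 / 88.4 = 1.98 mg/dL
CrCl = (140 − 80) × 112 / (72 × 1.98) × 0.85 = 6720.0 / 142.56 × 0.85 ≈ 40.1 mL/min

40.1 mL/min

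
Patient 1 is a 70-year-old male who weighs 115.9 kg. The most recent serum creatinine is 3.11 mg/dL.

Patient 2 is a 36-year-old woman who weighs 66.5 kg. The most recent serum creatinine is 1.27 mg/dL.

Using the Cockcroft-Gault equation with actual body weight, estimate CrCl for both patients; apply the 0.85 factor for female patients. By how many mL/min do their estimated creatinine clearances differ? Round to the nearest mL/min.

28 mL/min

Patient 1: CrCl = (140 − 70) × 115.9 / (72 × 3.11) = 8113.0 / 223.92 ≈ 36.2 mL/min
Patient 2: CrCl = (140 − 36) × 66.5 / (72 × 1.27) × 0.85 = 6916.0 / 91.44 × 0.85 ≈ 64.3 mL/min
|36.2 − 64.3| = 28.1 mL/min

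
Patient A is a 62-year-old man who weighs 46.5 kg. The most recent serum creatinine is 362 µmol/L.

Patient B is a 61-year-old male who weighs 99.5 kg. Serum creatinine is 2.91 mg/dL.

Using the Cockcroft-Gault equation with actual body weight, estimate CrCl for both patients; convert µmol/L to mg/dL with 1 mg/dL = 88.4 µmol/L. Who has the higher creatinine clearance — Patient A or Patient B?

Patient B

Patient A: SCr = 362 / 88.4 = 4.095 mg/dL
Patient A: CrCl = (140 − 62) × 46.5 / (72 × 4.095) = 3627.0 / 294.84 ≈ 12.3 mL/min
Patient B: CrCl = (140 − 61) × 99.5 / (72 × 2.91) = 7860.5 / 209.52 ≈ 37.5 mL/min
12.3 vs 37.5 mL/min → Patient B is higher.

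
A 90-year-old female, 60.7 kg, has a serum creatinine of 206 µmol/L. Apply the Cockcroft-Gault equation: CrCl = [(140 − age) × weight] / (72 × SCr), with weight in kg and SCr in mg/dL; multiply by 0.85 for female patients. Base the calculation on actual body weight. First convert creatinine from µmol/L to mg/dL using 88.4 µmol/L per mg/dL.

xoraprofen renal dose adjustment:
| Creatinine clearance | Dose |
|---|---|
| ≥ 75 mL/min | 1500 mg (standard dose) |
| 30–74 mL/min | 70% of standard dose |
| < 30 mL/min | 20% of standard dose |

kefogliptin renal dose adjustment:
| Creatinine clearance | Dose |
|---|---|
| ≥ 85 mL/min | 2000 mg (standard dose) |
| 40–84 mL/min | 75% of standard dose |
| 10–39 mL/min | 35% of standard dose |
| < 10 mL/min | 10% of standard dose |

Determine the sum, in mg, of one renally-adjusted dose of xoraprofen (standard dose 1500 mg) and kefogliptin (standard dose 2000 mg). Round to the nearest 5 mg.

SCr = 206 / 88.4 = 2.33 mg/dL
CrCl = (140 − 90) × 60.7 / (72 × 2.33) × 0.85 = 3035.0 / 167.76 × 0.85 ≈ 15.4 mL/min
CrCl ≈ 15 mL/min.
xoraprofen: < 30 mL/min → 20% of 1500 mg = 300 mg.
kefogliptin: 10–39 mL/min → 35% of 2000 mg = 700 mg.
Total = 300 + 700 = 1000 mg.

1000 mg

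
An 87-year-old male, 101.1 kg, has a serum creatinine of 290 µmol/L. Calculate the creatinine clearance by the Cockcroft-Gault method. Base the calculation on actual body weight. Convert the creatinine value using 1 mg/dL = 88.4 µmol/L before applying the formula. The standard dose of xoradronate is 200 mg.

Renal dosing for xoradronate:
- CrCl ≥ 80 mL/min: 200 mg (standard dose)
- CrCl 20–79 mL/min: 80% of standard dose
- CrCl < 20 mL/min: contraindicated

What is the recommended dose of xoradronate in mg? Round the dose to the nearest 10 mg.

SCr = 290 / 88.4 = 3.281 mg/dL
CrCl = (140 − 87) × 101.1 / (72 × 3.281) = 5358.3 / 236.23 ≈ 22.7 mL/min
CrCl ≈ 23 mL/min → bracket 20–79 mL/min.
80% of 200 mg = 160 mg

160 mg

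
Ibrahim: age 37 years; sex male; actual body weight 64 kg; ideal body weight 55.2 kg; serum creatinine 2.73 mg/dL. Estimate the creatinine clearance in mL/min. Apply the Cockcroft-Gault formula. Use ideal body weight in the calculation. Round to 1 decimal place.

CrCl = (140 − 37) × 55.2 / (72 × 2.73) = 5685.6 / 196.56 ≈ 28.9 mL/min

28.9 mL/min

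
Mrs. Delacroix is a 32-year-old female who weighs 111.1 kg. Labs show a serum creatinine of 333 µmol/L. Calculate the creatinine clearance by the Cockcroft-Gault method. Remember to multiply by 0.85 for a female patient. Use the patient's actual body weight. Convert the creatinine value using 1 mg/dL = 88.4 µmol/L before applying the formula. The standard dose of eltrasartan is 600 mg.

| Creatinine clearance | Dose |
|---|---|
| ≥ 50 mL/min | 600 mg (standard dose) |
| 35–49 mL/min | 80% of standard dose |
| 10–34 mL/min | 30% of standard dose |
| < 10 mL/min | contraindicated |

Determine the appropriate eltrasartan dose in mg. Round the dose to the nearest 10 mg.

480 mg

SCr = 333 / 88.4 = 3.767 mg/dL
CrCl = (140 − 32) × 111.1 / (72 × 3.767) × 0.85 = 11998.8 / 271.22 × 0.85 ≈ 37.6 mL/min
CrCl ≈ 38 mL/min → bracket 35–49 mL/min.
80% of 600 mg = 480 mg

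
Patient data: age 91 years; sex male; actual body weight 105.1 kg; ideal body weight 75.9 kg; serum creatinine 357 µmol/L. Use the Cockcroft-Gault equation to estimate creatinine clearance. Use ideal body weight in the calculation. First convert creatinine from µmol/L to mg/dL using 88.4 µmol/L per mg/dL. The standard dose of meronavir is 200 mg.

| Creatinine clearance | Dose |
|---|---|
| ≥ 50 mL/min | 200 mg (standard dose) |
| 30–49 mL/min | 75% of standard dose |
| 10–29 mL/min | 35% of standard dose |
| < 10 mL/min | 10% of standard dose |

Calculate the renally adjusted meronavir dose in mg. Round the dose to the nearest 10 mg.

70 mg

SCr = 357 / 88.4 = 4.038 mg/dL
CrCl = (140 − 91) × 75.9 / (72 × 4.038) = 3719.1 / 290.74 ≈ 12.8 mL/min
CrCl ≈ 13 mL/min → bracket 10–29 mL/min.
35% of 200 mg = 70 mg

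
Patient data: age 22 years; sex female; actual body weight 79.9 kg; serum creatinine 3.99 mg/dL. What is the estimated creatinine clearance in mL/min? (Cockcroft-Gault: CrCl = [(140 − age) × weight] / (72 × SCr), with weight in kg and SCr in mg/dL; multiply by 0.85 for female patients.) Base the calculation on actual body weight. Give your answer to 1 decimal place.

27.9 mL/min

CrCl = (140 − 22) × 79.9 / (72 × 3.99) × 0.85 = 9428.2 / 287.28 × 0.85 ≈ 27.9 mL/min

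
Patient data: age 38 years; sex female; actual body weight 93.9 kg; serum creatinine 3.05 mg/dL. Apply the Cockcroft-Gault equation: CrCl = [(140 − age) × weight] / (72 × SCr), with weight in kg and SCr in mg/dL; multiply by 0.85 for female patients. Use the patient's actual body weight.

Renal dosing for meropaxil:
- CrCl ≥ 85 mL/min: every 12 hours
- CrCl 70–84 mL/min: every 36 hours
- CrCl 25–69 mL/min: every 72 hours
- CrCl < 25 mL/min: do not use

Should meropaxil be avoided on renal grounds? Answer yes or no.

CrCl = (140 − 38) × 93.9 / (72 × 3.05) × 0.85 = 9577.8 / 219.60 × 0.85 ≈ 37.1 mL/min
CrCl ≈ 37 mL/min, which is ≥ 25 mL/min.

no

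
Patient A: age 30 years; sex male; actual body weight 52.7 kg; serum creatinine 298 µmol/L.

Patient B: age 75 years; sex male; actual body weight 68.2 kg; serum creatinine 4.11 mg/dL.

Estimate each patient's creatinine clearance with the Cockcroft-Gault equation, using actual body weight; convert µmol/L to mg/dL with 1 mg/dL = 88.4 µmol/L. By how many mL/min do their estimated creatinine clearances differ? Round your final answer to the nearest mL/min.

9 mL/min

Patient A: SCr = 298 / 88.4 = 3.371 mg/dL
Patient A: CrCl = (140 − 30) × 52.7 / (72 × 3.371) = 5797.0 / 242.71 ≈ 23.9 mL/min
Patient B: CrCl = (140 − 75) × 68.2 / (72 × 4.11) = 4433.0 / 295.92 ≈ 15.0 mL/min
|23.9 − 15.0| = 8.9 mL/min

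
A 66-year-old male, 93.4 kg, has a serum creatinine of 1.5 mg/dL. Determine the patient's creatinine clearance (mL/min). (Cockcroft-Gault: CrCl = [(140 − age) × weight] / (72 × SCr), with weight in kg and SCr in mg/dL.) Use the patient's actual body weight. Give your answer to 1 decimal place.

64.0 mL/min

CrCl = (140 − 66) × 93.4 / (72 × 1.5) = 6911.6 / 108.00 ≈ 64.0 mL/min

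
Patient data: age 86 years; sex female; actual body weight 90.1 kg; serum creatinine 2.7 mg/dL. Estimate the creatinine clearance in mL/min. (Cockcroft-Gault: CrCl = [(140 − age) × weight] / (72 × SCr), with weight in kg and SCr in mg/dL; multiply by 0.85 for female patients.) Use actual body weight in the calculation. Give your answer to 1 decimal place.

21.3 mL/min

CrCl = (140 − 86) × 90.1 / (72 × 2.7) × 0.85 = 4865.4 / 194.40 × 0.85 ≈ 21.3 mL/min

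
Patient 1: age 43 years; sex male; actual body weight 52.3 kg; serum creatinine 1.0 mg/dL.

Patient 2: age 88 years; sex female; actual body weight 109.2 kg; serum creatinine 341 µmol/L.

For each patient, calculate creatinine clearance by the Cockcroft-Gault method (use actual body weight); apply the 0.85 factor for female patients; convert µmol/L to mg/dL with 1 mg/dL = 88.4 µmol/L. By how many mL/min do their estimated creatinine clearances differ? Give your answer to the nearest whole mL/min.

53 mL/min

Patient 1: CrCl = (140 − 43) × 52.3 / (72 × 1) = 5073.1 / 72.00 ≈ 70.5 mL/min
Patient 2: SCr = 341 / 88.4 = 3.857 mg/dL
Patient 2: CrCl = (140 − 88) × 109.2 / (72 × 3.857) × 0.85 = 5678.4 / 277.70 × 0.85 ≈ 17.4 mL/min
|70.5 − 17.4| = 53.1 mL/min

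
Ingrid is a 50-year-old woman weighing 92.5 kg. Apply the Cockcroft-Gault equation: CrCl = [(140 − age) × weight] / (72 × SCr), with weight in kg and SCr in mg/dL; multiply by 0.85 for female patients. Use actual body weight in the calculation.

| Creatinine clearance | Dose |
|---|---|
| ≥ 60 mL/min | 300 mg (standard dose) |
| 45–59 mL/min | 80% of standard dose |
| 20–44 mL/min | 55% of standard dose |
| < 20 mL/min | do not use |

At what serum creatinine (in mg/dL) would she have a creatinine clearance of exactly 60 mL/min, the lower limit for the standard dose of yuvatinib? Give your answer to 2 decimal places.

Standard dose requires CrCl ≥ 60 mL/min.
Set (140 − 50) × 92.5 × 0.85 / (72 × SCr) = 60
SCr = (140 − 50) × 92.5 × 0.85 / (72 × 60) = 1.638 mg/dL

1.64 mg/dL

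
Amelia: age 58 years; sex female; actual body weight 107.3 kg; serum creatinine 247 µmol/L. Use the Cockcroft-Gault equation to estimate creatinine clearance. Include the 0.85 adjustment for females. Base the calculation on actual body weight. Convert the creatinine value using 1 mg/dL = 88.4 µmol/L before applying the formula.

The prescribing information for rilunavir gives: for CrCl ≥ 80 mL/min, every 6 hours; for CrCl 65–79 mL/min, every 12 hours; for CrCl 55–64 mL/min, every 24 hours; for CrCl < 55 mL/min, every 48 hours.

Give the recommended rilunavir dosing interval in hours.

SCr = 247 / 88.4 = 2.794 mg/dL
CrCl = (140 − 58) × 107.3 / (72 × 2.794) × 0.85 = 8798.6 / 201.17 × 0.85 ≈ 37.2 mL/min
CrCl ≈ 37 mL/min → bracket < 55 mL/min → every 48 hours.

every 48 hours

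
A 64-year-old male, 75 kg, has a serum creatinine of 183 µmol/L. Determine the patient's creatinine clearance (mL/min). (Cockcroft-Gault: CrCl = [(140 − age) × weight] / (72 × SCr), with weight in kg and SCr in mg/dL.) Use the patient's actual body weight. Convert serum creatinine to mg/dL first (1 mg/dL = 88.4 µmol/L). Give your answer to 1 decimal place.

SCr = 183 / 88.4 = 2.07 mg/dL
CrCl = (140 − 64) × 75 / (72 × 2.07) = 5700.0 / 149.04 ≈ 38.2 mL/min

38.2 mL/min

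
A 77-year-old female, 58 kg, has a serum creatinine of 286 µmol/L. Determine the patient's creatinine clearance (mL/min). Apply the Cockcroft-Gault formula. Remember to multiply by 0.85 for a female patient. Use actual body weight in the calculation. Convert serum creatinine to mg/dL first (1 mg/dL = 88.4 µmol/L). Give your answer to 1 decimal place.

13.3 mL/min

SCr = 286 / 88.4 = 3.235 mg/dL
CrCl = (140 − 77) × 58 / (72 × 3.235) × 0.85 = 3654.0 / 232.92 × 0.85 ≈ 13.3 mL/min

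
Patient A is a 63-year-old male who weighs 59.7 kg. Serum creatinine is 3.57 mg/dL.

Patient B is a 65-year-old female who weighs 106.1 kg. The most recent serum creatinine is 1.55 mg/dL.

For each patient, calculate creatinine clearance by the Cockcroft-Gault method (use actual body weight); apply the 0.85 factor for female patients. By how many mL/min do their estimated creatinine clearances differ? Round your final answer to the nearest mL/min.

Patient A: CrCl = (140 − 63) × 59.7 / (72 × 3.57) = 4596.9 / 257.04 ≈ 17.9 mL/min
Patient B: CrCl = (140 − 65) × 106.1 / (72 × 1.55) × 0.85 = 7957.5 / 111.60 × 0.85 ≈ 60.6 mL/min
|17.9 − 60.6| = 42.7 mL/min

43 mL/min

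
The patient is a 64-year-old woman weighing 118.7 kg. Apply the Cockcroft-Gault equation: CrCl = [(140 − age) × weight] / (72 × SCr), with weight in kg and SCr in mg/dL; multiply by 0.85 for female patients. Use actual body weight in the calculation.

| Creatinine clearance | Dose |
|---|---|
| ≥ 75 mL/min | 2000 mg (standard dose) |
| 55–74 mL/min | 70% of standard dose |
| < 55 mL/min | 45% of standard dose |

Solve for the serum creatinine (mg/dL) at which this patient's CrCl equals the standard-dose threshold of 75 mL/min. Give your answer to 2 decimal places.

Standard dose requires CrCl ≥ 75 mL/min.
Set (140 − 64) × 118.7 × 0.85 / (72 × SCr) = 75
SCr = (140 − 64) × 118.7 × 0.85 / (72 × 75) = 1.420 mg/dL

1.42 mg/dL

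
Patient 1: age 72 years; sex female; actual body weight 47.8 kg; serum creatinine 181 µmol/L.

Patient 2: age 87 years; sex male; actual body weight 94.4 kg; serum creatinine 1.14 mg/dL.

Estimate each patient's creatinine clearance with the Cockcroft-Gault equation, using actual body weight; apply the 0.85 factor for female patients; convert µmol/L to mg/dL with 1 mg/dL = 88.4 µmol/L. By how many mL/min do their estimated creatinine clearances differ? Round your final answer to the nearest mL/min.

Patient 1: SCr = 181 / 88.4 = 2.048 mg/dL
Patient 1: CrCl = (140 − 72) × 47.8 / (72 × 2.048) × 0.85 = 3250.4 / 147.46 × 0.85 ≈ 18.7 mL/min
Patient 2: CrCl = (140 − 87) × 94.4 / (72 × 1.14) = 5003.2 / 82.08 ≈ 61.0 mL/min
|18.7 − 61.0| = 42.3 mL/min

42 mL/min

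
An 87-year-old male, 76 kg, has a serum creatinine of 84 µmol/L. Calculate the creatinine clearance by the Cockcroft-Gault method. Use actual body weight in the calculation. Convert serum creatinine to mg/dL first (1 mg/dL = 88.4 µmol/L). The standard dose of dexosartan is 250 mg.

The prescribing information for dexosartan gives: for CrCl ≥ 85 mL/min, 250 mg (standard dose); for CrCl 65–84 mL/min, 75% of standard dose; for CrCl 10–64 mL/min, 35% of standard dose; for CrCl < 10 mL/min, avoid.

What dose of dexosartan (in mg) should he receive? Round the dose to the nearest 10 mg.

SCr = 84 / 88.4 = 0.95 mg/dL
CrCl = (140 − 87) × 76 / (72 × 0.95) = 4028.0 / 68.40 ≈ 58.9 mL/min
CrCl ≈ 59 mL/min → bracket 10–64 mL/min.
35% of 250 mg = 87.5 mg → 90 mg

90 mg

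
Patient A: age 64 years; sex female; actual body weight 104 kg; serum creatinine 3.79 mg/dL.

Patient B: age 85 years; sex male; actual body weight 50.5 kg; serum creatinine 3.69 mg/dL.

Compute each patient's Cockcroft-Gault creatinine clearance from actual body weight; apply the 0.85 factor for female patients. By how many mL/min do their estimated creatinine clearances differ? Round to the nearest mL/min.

Patient A: CrCl = (140 − 64) × 104 / (72 × 3.79) × 0.85 = 7904.0 / 272.88 × 0.85 ≈ 24.6 mL/min
Patient B: CrCl = (140 − 85) × 50.5 / (72 × 3.69) = 2777.5 / 265.68 ≈ 10.5 mL/min
|24.6 − 10.5| = 14.1 mL/min

14 mL/min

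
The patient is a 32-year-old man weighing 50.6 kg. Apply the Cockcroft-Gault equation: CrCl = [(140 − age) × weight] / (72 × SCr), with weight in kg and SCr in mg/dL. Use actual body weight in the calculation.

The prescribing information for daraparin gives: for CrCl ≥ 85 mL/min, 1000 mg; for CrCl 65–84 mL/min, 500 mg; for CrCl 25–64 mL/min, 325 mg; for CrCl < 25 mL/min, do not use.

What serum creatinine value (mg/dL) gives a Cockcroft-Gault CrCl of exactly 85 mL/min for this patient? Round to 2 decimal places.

Standard dose requires CrCl ≥ 85 mL/min.
Set (140 − 32) × 50.6 / (72 × SCr) = 85
SCr = (140 − 32) × 50.6 / (72 × 85) = 0.893 mg/dL

0.89 mg/dL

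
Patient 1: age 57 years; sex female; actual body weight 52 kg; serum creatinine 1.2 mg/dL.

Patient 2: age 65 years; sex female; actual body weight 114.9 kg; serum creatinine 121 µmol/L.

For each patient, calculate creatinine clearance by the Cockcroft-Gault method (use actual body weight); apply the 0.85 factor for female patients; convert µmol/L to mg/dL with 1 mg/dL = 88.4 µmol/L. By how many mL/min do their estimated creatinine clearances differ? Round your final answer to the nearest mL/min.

Patient 1: CrCl = (140 − 57) × 52 / (72 × 1.2) × 0.85 = 4316.0 / 86.40 × 0.85 ≈ 42.5 mL/min
Patient 2: SCr = 121 / 88.4 = 1.369 mg/dL
Patient 2: CrCl = (140 − 65) × 114.9 / (72 × 1.369) × 0.85 = 8617.5 / 98.57 × 0.85 ≈ 74.3 mL/min
|42.5 − 74.3| = 31.8 mL/min

32 mL/min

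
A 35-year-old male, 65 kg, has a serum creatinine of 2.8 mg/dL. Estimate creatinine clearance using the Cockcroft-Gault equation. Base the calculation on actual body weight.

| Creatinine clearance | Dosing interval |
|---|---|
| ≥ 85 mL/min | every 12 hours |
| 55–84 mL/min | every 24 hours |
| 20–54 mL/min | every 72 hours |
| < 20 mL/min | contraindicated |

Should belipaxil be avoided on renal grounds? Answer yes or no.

no

CrCl = (140 − 35) × 65 / (72 × 2.8) = 6825.0 / 201.60 ≈ 33.9 mL/min
CrCl ≈ 34 mL/min, which is ≥ 20 mL/min.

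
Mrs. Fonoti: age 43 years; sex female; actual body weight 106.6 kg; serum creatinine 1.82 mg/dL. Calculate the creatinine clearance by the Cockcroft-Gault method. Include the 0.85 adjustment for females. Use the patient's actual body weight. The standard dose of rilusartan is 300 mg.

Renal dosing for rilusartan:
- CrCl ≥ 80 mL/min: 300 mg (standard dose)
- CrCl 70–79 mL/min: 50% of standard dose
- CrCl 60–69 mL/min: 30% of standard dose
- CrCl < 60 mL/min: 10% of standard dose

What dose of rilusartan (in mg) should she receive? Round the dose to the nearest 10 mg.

CrCl = (140 − 43) × 106.6 / (72 × 1.82) × 0.85 = 10340.2 / 131.04 × 0.85 ≈ 67.1 mL/min
CrCl ≈ 67 mL/min → bracket 60–69 mL/min.
30% of 300 mg = 90 mg

90 mg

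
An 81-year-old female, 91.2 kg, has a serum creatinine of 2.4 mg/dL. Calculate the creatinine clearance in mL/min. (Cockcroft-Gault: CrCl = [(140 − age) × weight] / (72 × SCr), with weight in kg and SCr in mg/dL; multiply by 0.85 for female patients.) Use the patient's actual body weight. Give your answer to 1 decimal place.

CrCl = (140 − 81) × 91.2 / (72 × 2.4) × 0.85 = 5380.8 / 172.80 × 0.85 ≈ 26.5 mL/min

26.5 mL/min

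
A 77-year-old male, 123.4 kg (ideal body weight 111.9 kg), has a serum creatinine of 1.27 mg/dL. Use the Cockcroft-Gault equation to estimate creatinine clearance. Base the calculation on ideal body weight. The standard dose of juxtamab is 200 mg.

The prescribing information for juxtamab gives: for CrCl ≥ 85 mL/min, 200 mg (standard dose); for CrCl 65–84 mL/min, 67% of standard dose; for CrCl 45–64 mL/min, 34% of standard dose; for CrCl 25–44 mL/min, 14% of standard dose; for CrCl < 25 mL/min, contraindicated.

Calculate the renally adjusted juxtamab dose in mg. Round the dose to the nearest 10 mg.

CrCl = (140 − 77) × 111.9 / (72 × 1.27) = 7049.7 / 91.44 ≈ 77.1 mL/min
CrCl ≈ 77 mL/min → bracket 65–84 mL/min.
67% of 200 mg = 134 mg → 130 mg

130 mg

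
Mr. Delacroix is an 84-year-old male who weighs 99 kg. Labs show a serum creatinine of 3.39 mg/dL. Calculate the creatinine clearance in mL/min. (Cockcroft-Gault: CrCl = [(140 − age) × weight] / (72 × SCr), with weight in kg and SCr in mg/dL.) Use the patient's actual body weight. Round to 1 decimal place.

22.7 mL/min

CrCl = (140 − 84) × 99 / (72 × 3.39) = 5544.0 / 244.08 ≈ 22.7 mL/min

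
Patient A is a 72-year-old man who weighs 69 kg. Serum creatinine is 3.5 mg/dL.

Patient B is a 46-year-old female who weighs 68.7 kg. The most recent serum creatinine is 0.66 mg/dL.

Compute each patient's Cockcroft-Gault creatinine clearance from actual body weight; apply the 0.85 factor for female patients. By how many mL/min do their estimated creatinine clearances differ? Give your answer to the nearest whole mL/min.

Patient A: CrCl = (140 − 72) × 69 / (72 × 3.5) = 4692.0 / 252.00 ≈ 18.6 mL/min
Patient B: CrCl = (140 − 46) × 68.7 / (72 × 0.66) × 0.85 = 6457.8 / 47.52 × 0.85 ≈ 115.5 mL/min
|18.6 − 115.5| = 96.9 mL/min

97 mL/min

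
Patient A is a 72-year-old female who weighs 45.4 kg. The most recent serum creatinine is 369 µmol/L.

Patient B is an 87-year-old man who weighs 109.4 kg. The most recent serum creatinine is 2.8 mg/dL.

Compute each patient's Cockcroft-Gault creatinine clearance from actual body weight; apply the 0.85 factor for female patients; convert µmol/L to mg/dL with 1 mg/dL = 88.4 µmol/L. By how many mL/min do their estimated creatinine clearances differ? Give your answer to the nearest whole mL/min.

Patient A: SCr = 369 / 88.4 = 4.174 mg/dL
Patient A: CrCl = (140 − 72) × 45.4 / (72 × 4.174) × 0.85 = 3087.2 / 300.53 × 0.85 ≈ 8.7 mL/min
Patient B: CrCl = (140 − 87) × 109.4 / (72 × 2.8) = 5798.2 / 201.60 ≈ 28.8 mL/min
|8.7 − 28.8| = 20.1 mL/min

20 mL/min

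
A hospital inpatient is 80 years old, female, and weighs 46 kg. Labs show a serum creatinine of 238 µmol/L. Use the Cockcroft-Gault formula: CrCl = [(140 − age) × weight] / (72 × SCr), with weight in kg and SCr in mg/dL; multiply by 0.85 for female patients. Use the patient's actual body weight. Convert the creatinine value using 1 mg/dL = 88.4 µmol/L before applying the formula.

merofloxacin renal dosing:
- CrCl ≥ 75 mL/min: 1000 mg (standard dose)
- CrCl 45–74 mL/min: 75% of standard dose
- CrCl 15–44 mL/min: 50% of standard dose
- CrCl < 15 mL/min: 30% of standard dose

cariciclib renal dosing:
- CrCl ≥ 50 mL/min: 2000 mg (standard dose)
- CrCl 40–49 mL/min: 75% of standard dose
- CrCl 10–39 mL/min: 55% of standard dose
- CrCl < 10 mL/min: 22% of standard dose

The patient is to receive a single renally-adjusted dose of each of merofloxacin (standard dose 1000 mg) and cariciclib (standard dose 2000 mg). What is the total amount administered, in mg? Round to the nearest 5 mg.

1400 mg

SCr = 238 / 88.4 = 2.692 mg/dL
CrCl = (140 − 80) × 46 / (72 × 2.692) × 0.85 = 2760.0 / 193.82 × 0.85 ≈ 12.1 mL/min
CrCl ≈ 12 mL/min.
merofloxacin: < 15 mL/min → 30% of 1000 mg = 300 mg.
cariciclib: 10–39 mL/min → 55% of 2000 mg = 1100 mg.
Total = 300 + 1100 = 1400 mg.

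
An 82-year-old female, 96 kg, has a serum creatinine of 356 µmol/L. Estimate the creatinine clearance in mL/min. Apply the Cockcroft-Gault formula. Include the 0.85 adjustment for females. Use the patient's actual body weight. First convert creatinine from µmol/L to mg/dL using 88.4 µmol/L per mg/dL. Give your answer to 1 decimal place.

16.3 mL/min

SCr = 356 / 88.4 = 4.027 mg/dL
CrCl = (140 − 82) × 96 / (72 × 4.027) × 0.85 = 5568.0 / 289.94 × 0.85 ≈ 16.3 mL/min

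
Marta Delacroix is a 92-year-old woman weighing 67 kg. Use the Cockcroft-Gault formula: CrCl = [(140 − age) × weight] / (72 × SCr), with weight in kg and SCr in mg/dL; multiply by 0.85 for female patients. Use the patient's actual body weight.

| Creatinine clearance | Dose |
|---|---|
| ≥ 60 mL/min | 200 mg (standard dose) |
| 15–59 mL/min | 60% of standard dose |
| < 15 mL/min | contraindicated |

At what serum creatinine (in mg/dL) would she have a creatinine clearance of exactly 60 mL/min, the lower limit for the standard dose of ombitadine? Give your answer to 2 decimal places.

Standard dose requires CrCl ≥ 60 mL/min.
Set (140 − 92) × 67 × 0.85 / (72 × SCr) = 60
SCr = (140 − 92) × 67 × 0.85 / (72 × 60) = 0.633 mg/dL

0.63 mg/dL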